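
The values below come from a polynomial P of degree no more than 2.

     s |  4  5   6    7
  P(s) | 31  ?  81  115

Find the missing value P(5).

53

On equispaced nodes a degree-2 polynomial has vanishing third forward difference, so
  - P(4) + 3·P(5) - 3·P(6) + P(7) = 0.
Substituting the known values and solving for P(5):
  3·P(5) = 159
  P(5) = 53.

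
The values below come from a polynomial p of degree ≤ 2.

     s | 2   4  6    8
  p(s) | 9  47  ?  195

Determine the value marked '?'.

109

On equispaced nodes a degree-2 polynomial has vanishing third forward difference, so
  - p(2) + 3·p(4) - 3·p(6) + p(8) = 0.
Substituting the known values and solving for p(6):
  -3·p(6) = -327
  p(6) = 109.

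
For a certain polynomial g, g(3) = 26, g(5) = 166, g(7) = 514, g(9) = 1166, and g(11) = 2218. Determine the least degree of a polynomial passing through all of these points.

3

Forward differences of the values at t = 3, 5, 7, 9, 11:
  g  : 26  166  514  1166  2218
  Δ  : 140  348  652  1052
  Δ^2: 208  304  400
  Δ^3: 96  96
  Δ^4: 0
The third differences are constant (96) and nonzero, while all higher differences vanish, so the minimal degree is 3.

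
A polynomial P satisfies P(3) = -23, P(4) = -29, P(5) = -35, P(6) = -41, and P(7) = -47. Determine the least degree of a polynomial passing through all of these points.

Forward differences of the values at u = 3, 4, 5, 6, 7:
  P  : -23  -29  -35  -41  -47
  Δ  : -6  -6  -6  -6
  Δ^2: 0  0  0
  Δ^3: 0  0
  Δ^4: 0
The first differences are constant (-6) and nonzero, while all higher differences vanish, so the minimal degree is 1.

1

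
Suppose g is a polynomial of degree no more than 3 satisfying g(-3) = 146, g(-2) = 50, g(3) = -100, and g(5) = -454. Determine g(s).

Write g(s) = as^3 + bs^2 + cs + d. Substituting each data point gives a linear system:
  -27a + 9b - 3c + d = 146
  -8a + 4b - 2c + d = 50
  27a + 9b + 3c + d = -100
  125a + 25b + 5c + d = -454
Solving the system yields a = -4, b = 3, c = -5, d = -4.
So g(s) = -4s^3 + 3s^2 - 5s - 4.
Check: g(5) = -454. ✓

g(s) = -4s^3 + 3s^2 - 5s - 4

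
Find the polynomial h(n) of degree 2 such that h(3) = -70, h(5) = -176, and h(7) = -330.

Write h(n) = an^2 + bn + c. Substituting each data point gives a linear system:
  9a + 3b + c = -70
  25a + 5b + c = -176
  49a + 7b + c = -330
Solving the system yields a = -6, b = -5, c = -1.
So h(n) = -6n^2 - 5n - 1.
Check: h(3) = -70. ✓

h(n) = -6n^2 - 5n - 1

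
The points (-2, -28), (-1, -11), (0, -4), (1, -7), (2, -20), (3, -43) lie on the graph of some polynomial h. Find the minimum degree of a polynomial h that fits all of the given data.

Forward differences of the values at n = -2, -1, 0, 1, 2, 3:
  h  : -28  -11  -4  -7  -20  -43
  Δ  : 17  7  -3  -13  -23
  Δ^2: -10  -10  -10  -10
  Δ^3: 0  0  0
  Δ^4: 0  0
  Δ^5: 0
The second differences are constant (-10) and nonzero, while all higher differences vanish, so the minimal degree is 2.

2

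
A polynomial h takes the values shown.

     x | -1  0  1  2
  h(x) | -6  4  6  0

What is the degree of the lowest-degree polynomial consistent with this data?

2

Forward differences of the values at x = -1, 0, 1, 2:
  h  : -6  4  6  0
  Δ  : 10  2  -6
  Δ^2: -8  -8
  Δ^3: 0
The second differences are constant (-8) and nonzero, while all higher differences vanish, so the minimal degree is 2.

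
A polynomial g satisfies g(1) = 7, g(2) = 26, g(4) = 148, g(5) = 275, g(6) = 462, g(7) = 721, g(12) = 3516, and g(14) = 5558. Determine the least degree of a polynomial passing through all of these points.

3

Divided differences on the nodes 1, 2, 4, 5, 6, 7, 12, 14:
  order 0: 7  26  148  275  462  721  3516  5558
  order 1: 19  61  127  187  259  559  1021
  order 2: 14  22  30  36  50  66
  order 3: 2  2  2  2  2
  order 4: 0  0  0  0
  order 5: 0  0  0
  order 6: 0  0
  order 7: 0
The order-3 divided differences are all 2 (nonzero) and every higher order vanishes, so the data lies on a polynomial of degree exactly 3.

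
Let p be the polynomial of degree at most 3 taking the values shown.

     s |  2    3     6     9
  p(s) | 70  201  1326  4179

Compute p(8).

Write p(s) = as^3 + bs^2 + cs + d. Substituting each data point gives a linear system:
  8a + 4b + 2c + d = 70
  27a + 9b + 3c + d = 201
  216a + 36b + 6c + d = 1326
  729a + 81b + 9c + d = 4179
Solving the system yields a = 5, b = 6, c = 6, d = -6.
So p(s) = 5s³ + 6s² + 6s - 6.
Then p(8) = 2986.

2986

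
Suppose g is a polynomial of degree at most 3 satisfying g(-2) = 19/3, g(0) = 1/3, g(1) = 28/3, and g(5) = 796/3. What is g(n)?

g(n) = n^3 + 5n^2 + 3n + 1/3

Write g(n) = an^3 + bn^2 + cn + d. Substituting each data point gives a linear system:
  -8a + 4b - 2c + d = 19/3
  d = 1/3
  a + b + c + d = 28/3
  125a + 25b + 5c + d = 796/3
Solving the system yields a = 1, b = 5, c = 3, d = 1/3.
So g(n) = n^3 + 5n^2 + 3n + 1/3.
Check: g(0) = 1/3. ✓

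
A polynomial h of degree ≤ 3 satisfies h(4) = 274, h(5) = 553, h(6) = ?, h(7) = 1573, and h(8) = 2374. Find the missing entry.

On equispaced nodes a degree-3 polynomial has vanishing fourth forward difference, so
  h(4) - 4·h(5) + 6·h(6) - 4·h(7) + h(8) = 0.
Substituting the known values and solving for h(6):
  6·h(6) = 5856
  h(6) = 976.

976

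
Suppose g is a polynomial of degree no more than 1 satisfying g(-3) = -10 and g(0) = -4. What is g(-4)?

Using the Lagrange interpolation formula with nodes -3, 0:
  L_0(x) = x / -3
  L_1(x) = (x + 3) / 3
Then g(x) = -10·L_0(x) - 4·L_1(x).
Expanding and collecting terms gives g(x) = 2x - 4.
Evaluating at x = -4: g(-4) = -12.

-12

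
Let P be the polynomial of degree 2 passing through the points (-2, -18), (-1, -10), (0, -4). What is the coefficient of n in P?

5

Write P(n) = an^2 + bn + c. Substituting each data point gives a linear system:
  4a - 2b + c = -18
  a - b + c = -10
  c = -4
Solving the system yields a = -1, b = 5, c = -4.
So P(n) = -n^2 + 5n - 4.
The coefficient of n is 5.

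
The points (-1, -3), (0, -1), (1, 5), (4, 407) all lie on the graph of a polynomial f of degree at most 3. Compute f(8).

Write f(t) = at^3 + bt^2 + ct + d. Substituting each data point gives a linear system:
  -a + b - c + d = -3
  d = -1
  a + b + c + d = 5
  64a + 16b + 4c + d = 407
Solving the system yields a = 6, b = 2, c = -2, d = -1.
So f(t) = 6t³ + 2t² - 2t - 1.
Then f(8) = 3183.

3183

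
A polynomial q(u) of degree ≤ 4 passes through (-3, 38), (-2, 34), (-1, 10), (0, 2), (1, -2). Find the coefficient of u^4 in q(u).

-2

Write q(u) = au^4 + bu^3 + cu^2 + du + e. Substituting each data point gives a linear system:
  81a - 27b + 9c - 3d + e = 38
  16a - 8b + 4c - 2d + e = 34
  a - b + c - d + e = 10
  e = 2
  a + b + c + d + e = -2
Solving the system yields a = -2, b = -6, c = 4, d = 0, e = 2.
So q(u) = -2u^4 - 6u^3 + 4u^2 + 2.
The leading coefficient is -2.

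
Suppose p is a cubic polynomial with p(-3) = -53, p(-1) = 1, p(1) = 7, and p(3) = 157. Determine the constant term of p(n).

-2

Write p(n) = an^3 + bn^2 + cn + d. Substituting each data point gives a linear system:
  -27a + 9b - 3c + d = -53
  -a + b - c + d = 1
  a + b + c + d = 7
  27a + 9b + 3c + d = 157
Solving the system yields a = 4, b = 6, c = -1, d = -2.
So p(n) = 4n³ + 6n² - n - 2.
The constant term is -2.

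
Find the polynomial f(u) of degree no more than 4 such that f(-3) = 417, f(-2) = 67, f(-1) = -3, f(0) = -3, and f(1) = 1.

f(u) = 6u^4 + u^3 - 4u^2 + u - 3

Using the Lagrange interpolation formula with nodes -3, -2, -1, 0, 1:
  L_0(u) = (u + 2)(u + 1)u(u - 1) / 24
  L_1(u) = (u + 3)(u + 1)u(u - 1) / -6
  L_2(u) = (u + 3)(u + 2)u(u - 1) / 4
  L_3(u) = (u + 3)(u + 2)(u + 1)(u - 1) / -6
  L_4(u) = (u + 3)(u + 2)(u + 1)u / 24
Then f(u) = 417·L_0(u) + 67·L_1(u) - 3·L_2(u) - 3·L_3(u) + 1·L_4(u).
Expanding and collecting terms gives f(u) = 6u^4 + u^3 - 4u^2 + u - 3.
Check: f(-3) = 417. ✓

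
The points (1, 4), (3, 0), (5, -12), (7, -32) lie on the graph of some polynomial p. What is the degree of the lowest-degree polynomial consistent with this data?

Forward differences of the values at n = 1, 3, 5, 7:
  p  : 4  0  -12  -32
  Δ  : -4  -12  -20
  Δ^2: -8  -8
  Δ^3: 0
The second differences are constant (-8) and nonzero, while all higher differences vanish, so the minimal degree is 2.

2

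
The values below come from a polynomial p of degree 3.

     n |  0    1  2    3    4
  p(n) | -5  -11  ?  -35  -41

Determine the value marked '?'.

The 4 known points determine the degree-3 polynomial uniquely.
Write p(n) = an^3 + bn^2 + cn + d. Substituting each data point gives a linear system:
  d = -5
  a + b + c + d = -11
  27a + 9b + 3c + d = -35
  64a + 16b + 4c + d = -41
Solving the system yields a = 1, b = -6, c = -1, d = -5.
So p(n) = n^3 - 6n^2 - n - 5.
Then p(2) = -23.

-23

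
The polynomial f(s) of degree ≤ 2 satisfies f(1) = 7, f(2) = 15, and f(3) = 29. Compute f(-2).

Forward differences of the values at s = 1, 2, 3:
  f  : 7  15  29
  Δ  : 8  14
  Δ^2: 6
The second differences are constant, confirming degree 2.
Interpolating (Newton forward form) and evaluating at s = -2 gives f(-2) = 19.

19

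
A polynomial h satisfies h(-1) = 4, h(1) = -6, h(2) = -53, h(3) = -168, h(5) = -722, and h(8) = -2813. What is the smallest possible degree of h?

Divided differences on the nodes -1, 1, 2, 3, 5, 8:
  order 0: 4  -6  -53  -168  -722  -2813
  order 1: -5  -47  -115  -277  -697
  order 2: -14  -34  -54  -84
  order 3: -5  -5  -5
  order 4: 0  0
  order 5: 0
The order-3 divided differences are all -5 (nonzero) and every higher order vanishes, so the data lies on a polynomial of degree exactly 3.

3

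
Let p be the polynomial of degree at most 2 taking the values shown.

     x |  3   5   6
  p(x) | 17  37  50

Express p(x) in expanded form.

p(x) = x^2 + 2x + 2

Using the Lagrange interpolation formula with nodes 3, 5, 6:
  L_0(x) = (x - 5)(x - 6) / 6
  L_1(x) = (x - 3)(x - 6) / -2
  L_2(x) = (x - 3)(x - 5) / 3
Then p(x) = 17·L_0(x) + 37·L_1(x) + 50·L_2(x).
Expanding and collecting terms gives p(x) = x^2 + 2x + 2.
Check: p(3) = 17. ✓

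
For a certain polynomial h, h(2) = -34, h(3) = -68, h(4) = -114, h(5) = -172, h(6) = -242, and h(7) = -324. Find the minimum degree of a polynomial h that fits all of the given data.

Forward differences of the values at u = 2, 3, 4, 5, 6, 7:
  h  : -34  -68  -114  -172  -242  -324
  Δ  : -34  -46  -58  -70  -82
  Δ^2: -12  -12  -12  -12
  Δ^3: 0  0  0
  Δ^4: 0  0
  Δ^5: 0
The second differences are constant (-12) and nonzero, while all higher differences vanish, so the minimal degree is 2.

2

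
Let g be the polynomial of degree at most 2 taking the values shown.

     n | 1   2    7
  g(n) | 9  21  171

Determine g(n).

g(n) = 3n^2 + 3n + 3

Using the Lagrange interpolation formula with nodes 1, 2, 7:
  L_0(n) = (n - 2)(n - 7) / 6
  L_1(n) = (n - 1)(n - 7) / -5
  L_2(n) = (n - 1)(n - 2) / 30
Then g(n) = 9·L_0(n) + 21·L_1(n) + 171·L_2(n).
Expanding and collecting terms gives g(n) = 3n^2 + 3n + 3.
Check: g(1) = 9. ✓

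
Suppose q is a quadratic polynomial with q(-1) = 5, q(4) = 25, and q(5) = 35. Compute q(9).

95

Using the Lagrange interpolation formula with nodes -1, 4, 5:
  L_0(s) = (s - 4)(s - 5) / 30
  L_1(s) = (s + 1)(s - 5) / -5
  L_2(s) = (s + 1)(s - 4) / 6
Then q(s) = 5·L_0(s) + 25·L_1(s) + 35·L_2(s).
Expanding and collecting terms gives q(s) = s² + s + 5.
Evaluating at s = 9: q(9) = 95.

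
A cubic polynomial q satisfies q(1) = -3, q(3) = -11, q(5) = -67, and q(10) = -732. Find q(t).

q(t) = -t^3 + 3t^2 - 3t - 2

Write q(t) = at^3 + bt^2 + ct + d. Substituting each data point gives a linear system:
  a + b + c + d = -3
  27a + 9b + 3c + d = -11
  125a + 25b + 5c + d = -67
  1000a + 100b + 10c + d = -732
Solving the system yields a = -1, b = 3, c = -3, d = -2.
So q(t) = -t^3 + 3t^2 - 3t - 2.
Check: q(5) = -67. ✓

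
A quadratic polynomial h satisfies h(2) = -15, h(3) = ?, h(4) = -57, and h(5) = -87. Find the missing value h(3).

The 3 known points determine the degree-2 polynomial uniquely.
Write h(n) = an^2 + bn + c. Substituting each data point gives a linear system:
  4a + 2b + c = -15
  16a + 4b + c = -57
  25a + 5b + c = -87
Solving the system yields a = -3, b = -3, c = 3.
So h(n) = -3n^2 - 3n + 3.
Then h(3) = -33.

-33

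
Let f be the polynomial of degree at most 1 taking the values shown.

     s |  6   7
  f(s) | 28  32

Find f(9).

Using the Lagrange interpolation formula with nodes 6, 7:
  L_0(s) = (s - 7) / -1
  L_1(s) = (s - 6) / 1
Then f(s) = 28·L_0(s) + 32·L_1(s).
Expanding and collecting terms gives f(s) = 4s + 4.
Evaluating at s = 9: f(9) = 40.

40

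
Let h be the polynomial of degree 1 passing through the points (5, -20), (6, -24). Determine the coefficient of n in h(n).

-4

Write h(n) = an + b. Substituting each data point gives a linear system:
  5a + b = -20
  6a + b = -24
Solving the system yields a = -4, b = 0.
So h(n) = -4n.
The leading coefficient is -4.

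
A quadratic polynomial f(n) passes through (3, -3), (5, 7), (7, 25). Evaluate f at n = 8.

37

Using the Lagrange interpolation formula with nodes 3, 5, 7:
  L_0(n) = (n - 5)(n - 7) / 8
  L_1(n) = (n - 3)(n - 7) / -4
  L_2(n) = (n - 3)(n - 5) / 8
Then f(n) = -3·L_0(n) + 7·L_1(n) + 25·L_2(n).
Expanding and collecting terms gives f(n) = n² - 3n - 3.
Evaluating at n = 8: f(8) = 37.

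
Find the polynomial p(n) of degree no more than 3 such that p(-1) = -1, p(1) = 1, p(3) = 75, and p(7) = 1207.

p(n) = 4n^3 - 3n^2 - 3n + 3

Write p(n) = an^3 + bn^2 + cn + d. Substituting each data point gives a linear system:
  -a + b - c + d = -1
  a + b + c + d = 1
  27a + 9b + 3c + d = 75
  343a + 49b + 7c + d = 1207
Solving the system yields a = 4, b = -3, c = -3, d = 3.
So p(n) = 4n³ - 3n² - 3n + 3.
Check: p(7) = 1207. ✓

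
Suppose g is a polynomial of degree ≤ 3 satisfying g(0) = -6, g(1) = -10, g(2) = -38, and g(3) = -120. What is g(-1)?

Write g(s) = as^3 + bs^2 + cs + d. Substituting each data point gives a linear system:
  d = -6
  a + b + c + d = -10
  8a + 4b + 2c + d = -38
  27a + 9b + 3c + d = -120
Solving the system yields a = -5, b = 3, c = -2, d = -6.
So g(s) = -5s³ + 3s² - 2s - 6.
Then g(-1) = 4.

4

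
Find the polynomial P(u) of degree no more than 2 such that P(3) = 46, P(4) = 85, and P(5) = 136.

Write P(u) = au^2 + bu + c. Substituting each data point gives a linear system:
  9a + 3b + c = 46
  16a + 4b + c = 85
  25a + 5b + c = 136
Solving the system yields a = 6, b = -3, c = 1.
So P(u) = 6u^2 - 3u + 1.
Check: P(4) = 85. ✓

P(u) = 6u^2 - 3u + 1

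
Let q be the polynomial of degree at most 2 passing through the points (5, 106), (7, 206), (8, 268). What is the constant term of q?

Write q(n) = an^2 + bn + c. Substituting each data point gives a linear system:
  25a + 5b + c = 106
  49a + 7b + c = 206
  64a + 8b + c = 268
Solving the system yields a = 4, b = 2, c = -4.
So q(n) = 4n² + 2n - 4.
The constant term is -4.

-4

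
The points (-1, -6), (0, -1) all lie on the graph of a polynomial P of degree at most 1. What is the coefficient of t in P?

5

Write P(t) = at + b. Substituting each data point gives a linear system:
  -a + b = -6
  b = -1
Solving the system yields a = 5, b = -1.
So P(t) = 5t - 1.
The leading coefficient is 5.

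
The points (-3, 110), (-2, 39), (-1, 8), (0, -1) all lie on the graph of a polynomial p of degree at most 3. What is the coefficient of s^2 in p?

Write p(s) = as^3 + bs^2 + cs + d. Substituting each data point gives a linear system:
  -27a + 9b - 3c + d = 110
  -8a + 4b - 2c + d = 39
  -a + b - c + d = 8
  d = -1
Solving the system yields a = -3, b = 2, c = -4, d = -1.
So p(s) = -3s³ + 2s² - 4s - 1.
The coefficient of s^2 is 2.

2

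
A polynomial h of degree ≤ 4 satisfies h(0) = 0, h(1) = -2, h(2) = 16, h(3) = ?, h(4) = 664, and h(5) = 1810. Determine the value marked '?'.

On equispaced nodes a degree-4 polynomial has vanishing fifth forward difference, so
  - h(0) + 5·h(1) - 10·h(2) + 10·h(3) - 5·h(4) + h(5) = 0.
Substituting the known values and solving for h(3):
  10·h(3) = 1680
  h(3) = 168.

168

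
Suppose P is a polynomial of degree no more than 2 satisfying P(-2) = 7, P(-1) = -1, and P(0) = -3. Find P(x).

P(x) = 3x^2 + x - 3

Write P(x) = ax^2 + bx + c. Substituting each data point gives a linear system:
  4a - 2b + c = 7
  a - b + c = -1
  c = -3
Solving the system yields a = 3, b = 1, c = -3.
So P(x) = 3x² + x - 3.
Check: P(-2) = 7. ✓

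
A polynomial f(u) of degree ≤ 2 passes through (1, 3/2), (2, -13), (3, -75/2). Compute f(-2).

-15

Using the Lagrange interpolation formula with nodes 1, 2, 3:
  L_0(u) = (u - 2)(u - 3) / 2
  L_1(u) = (u - 1)(u - 3) / -1
  L_2(u) = (u - 1)(u - 2) / 2
Then f(u) = 3/2·L_0(u) - 13·L_1(u) - 75/2·L_2(u).
Expanding and collecting terms gives f(u) = -5u^2 + (1/2)u + 6.
Evaluating at u = -2: f(-2) = -15.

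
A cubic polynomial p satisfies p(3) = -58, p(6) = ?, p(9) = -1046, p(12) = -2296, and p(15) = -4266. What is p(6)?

-354

On equispaced nodes a degree-3 polynomial has vanishing fourth forward difference, so
  p(3) - 4·p(6) + 6·p(9) - 4·p(12) + p(15) = 0.
Substituting the known values and solving for p(6):
  -4·p(6) = 1416
  p(6) = -354.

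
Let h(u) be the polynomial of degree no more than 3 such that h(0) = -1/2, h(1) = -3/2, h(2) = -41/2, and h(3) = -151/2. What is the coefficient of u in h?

2

Write h(u) = au^3 + bu^2 + cu + d. Substituting each data point gives a linear system:
  d = -1/2
  a + b + c + d = -3/2
  8a + 4b + 2c + d = -41/2
  27a + 9b + 3c + d = -151/2
Solving the system yields a = -3, b = 0, c = 2, d = -1/2.
So h(u) = -3u^3 + 2u - 1/2.
The coefficient of u is 2.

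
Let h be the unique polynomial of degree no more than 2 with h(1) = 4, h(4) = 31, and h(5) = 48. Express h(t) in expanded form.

h(t) = 2t^2 - t + 3

Write h(t) = at^2 + bt + c. Substituting each data point gives a linear system:
  a + b + c = 4
  16a + 4b + c = 31
  25a + 5b + c = 48
Solving the system yields a = 2, b = -1, c = 3.
So h(t) = 2t^2 - t + 3.
Check: h(5) = 48. ✓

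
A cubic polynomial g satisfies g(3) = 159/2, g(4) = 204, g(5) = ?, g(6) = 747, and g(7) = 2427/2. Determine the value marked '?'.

On equispaced nodes a degree-3 polynomial has vanishing fourth forward difference, so
  g(3) - 4·g(4) + 6·g(5) - 4·g(6) + g(7) = 0.
Substituting the known values and solving for g(5):
  6·g(5) = 2511
  g(5) = 837/2.

837/2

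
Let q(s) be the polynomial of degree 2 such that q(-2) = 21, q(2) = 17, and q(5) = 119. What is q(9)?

Write q(s) = as^2 + bs + c. Substituting each data point gives a linear system:
  4a - 2b + c = 21
  4a + 2b + c = 17
  25a + 5b + c = 119
Solving the system yields a = 5, b = -1, c = -1.
So q(s) = 5s^2 - s - 1.
Then q(9) = 395.

395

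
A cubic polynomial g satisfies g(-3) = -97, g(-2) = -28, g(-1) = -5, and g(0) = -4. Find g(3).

107

Forward differences of the values at n = -3, -2, -1, 0:
  g  : -97  -28  -5  -4
  Δ  : 69  23  1
  Δ^2: -46  -22
  Δ^3: 24
The third differences are constant, confirming degree 3.
Interpolating (Newton forward form) and evaluating at n = 3 gives g(3) = 107.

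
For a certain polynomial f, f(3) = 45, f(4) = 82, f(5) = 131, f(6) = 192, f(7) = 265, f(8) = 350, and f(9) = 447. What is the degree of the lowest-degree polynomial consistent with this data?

2

Forward differences of the values at n = 3, 4, 5, 6, 7, 8, 9:
  f  : 45  82  131  192  265  350  447
  Δ  : 37  49  61  73  85  97
  Δ^2: 12  12  12  12  12
  Δ^3: 0  0  0  0
  Δ^4: 0  0  0
  Δ^5: 0  0
  Δ^6: 0
The second differences are constant (12) and nonzero, while all higher differences vanish, so the minimal degree is 2.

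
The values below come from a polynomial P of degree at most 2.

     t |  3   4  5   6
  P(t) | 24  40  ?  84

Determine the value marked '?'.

On equispaced nodes a degree-2 polynomial has vanishing third forward difference, so
  - P(3) + 3·P(4) - 3·P(5) + P(6) = 0.
Substituting the known values and solving for P(5):
  -3·P(5) = -180
  P(5) = 60.

60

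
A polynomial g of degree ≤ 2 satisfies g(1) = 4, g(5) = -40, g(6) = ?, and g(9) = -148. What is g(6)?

The 3 known points determine the degree-2 polynomial uniquely.
Write g(s) = as^2 + bs + c. Substituting each data point gives a linear system:
  a + b + c = 4
  25a + 5b + c = -40
  81a + 9b + c = -148
Solving the system yields a = -2, b = 1, c = 5.
So g(s) = -2s^2 + s + 5.
Then g(6) = -61.

-61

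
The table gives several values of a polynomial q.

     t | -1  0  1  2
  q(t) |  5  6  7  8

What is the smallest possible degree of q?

Forward differences of the values at t = -1, 0, 1, 2:
  q  : 5  6  7  8
  Δ  : 1  1  1
  Δ^2: 0  0
  Δ^3: 0
The first differences are constant (1) and nonzero, while all higher differences vanish, so the minimal degree is 1.

1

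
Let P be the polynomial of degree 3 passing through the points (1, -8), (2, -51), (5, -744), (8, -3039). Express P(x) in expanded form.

P(x) = -6x^3 + x^2 - 4x + 1

Write P(x) = ax^3 + bx^2 + cx + d. Substituting each data point gives a linear system:
  a + b + c + d = -8
  8a + 4b + 2c + d = -51
  125a + 25b + 5c + d = -744
  512a + 64b + 8c + d = -3039
Solving the system yields a = -6, b = 1, c = -4, d = 1.
So P(x) = -6x^3 + x^2 - 4x + 1.
Check: P(8) = -3039. ✓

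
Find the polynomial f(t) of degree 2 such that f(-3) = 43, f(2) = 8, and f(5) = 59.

f(t) = 3t^2 - 4t + 4

Using the Lagrange interpolation formula with nodes -3, 2, 5:
  L_0(t) = (t - 2)(t - 5) / 40
  L_1(t) = (t + 3)(t - 5) / -15
  L_2(t) = (t + 3)(t - 2) / 24
Then f(t) = 43·L_0(t) + 8·L_1(t) + 59·L_2(t).
Expanding and collecting terms gives f(t) = 3t² - 4t + 4.
Check: f(5) = 59. ✓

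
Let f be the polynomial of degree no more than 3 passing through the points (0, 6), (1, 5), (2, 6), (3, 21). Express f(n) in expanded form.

f(n) = 2n^3 - 5n^2 + 2n + 6

Write f(n) = an^3 + bn^2 + cn + d. Substituting each data point gives a linear system:
  d = 6
  a + b + c + d = 5
  8a + 4b + 2c + d = 6
  27a + 9b + 3c + d = 21
Solving the system yields a = 2, b = -5, c = 2, d = 6.
So f(n) = 2n^3 - 5n^2 + 2n + 6.
Check: f(3) = 21. ✓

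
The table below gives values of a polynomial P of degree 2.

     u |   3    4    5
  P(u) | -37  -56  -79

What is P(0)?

Forward differences of the values at u = 3, 4, 5:
  P  : -37  -56  -79
  Δ  : -19  -23
  Δ^2: -4
The second differences are constant, confirming degree 2.
Interpolating (Newton forward form) and evaluating at u = 0 gives P(0) = -4.

-4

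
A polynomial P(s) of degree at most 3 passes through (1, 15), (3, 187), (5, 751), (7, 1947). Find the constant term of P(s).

Write P(s) = as^3 + bs^2 + cs + d. Substituting each data point gives a linear system:
  a + b + c + d = 15
  27a + 9b + 3c + d = 187
  125a + 25b + 5c + d = 751
  343a + 49b + 7c + d = 1947
Solving the system yields a = 5, b = 4, c = 5, d = 1.
So P(s) = 5s^3 + 4s^2 + 5s + 1.
The constant term is 1.

1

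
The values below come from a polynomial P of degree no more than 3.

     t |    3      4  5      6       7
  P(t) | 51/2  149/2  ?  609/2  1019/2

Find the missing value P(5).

327/2

On equispaced nodes a degree-3 polynomial has vanishing fourth forward difference, so
  P(3) - 4·P(4) + 6·P(5) - 4·P(6) + P(7) = 0.
Substituting the known values and solving for P(5):
  6·P(5) = 981
  P(5) = 327/2.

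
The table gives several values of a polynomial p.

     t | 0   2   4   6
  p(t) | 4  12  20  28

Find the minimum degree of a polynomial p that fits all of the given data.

1

Forward differences of the values at t = 0, 2, 4, 6:
  p  : 4  12  20  28
  Δ  : 8  8  8
  Δ^2: 0  0
  Δ^3: 0
The first differences are constant (8) and nonzero, while all higher differences vanish, so the minimal degree is 1.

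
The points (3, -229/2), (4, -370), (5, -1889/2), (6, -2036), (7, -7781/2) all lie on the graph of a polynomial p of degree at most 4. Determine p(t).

Write p(t) = at^4 + bt^3 + ct^2 + dt + e. Substituting each data point gives a linear system:
  81a + 27b + 9c + 3d + e = -229/2
  256a + 64b + 16c + 4d + e = -370
  625a + 125b + 25c + 5d + e = -1889/2
  1296a + 216b + 36c + 6d + e = -2036
  2401a + 343b + 49c + 7d + e = -7781/2
Solving the system yields a = -2, b = 3, c = -3/2, d = -6, e = -2.
So p(t) = -2t^4 + 3t^3 - (3/2)t^2 - 6t - 2.
Check: p(7) = -7781/2. ✓

p(t) = -2t^4 + 3t^3 - (3/2)t^2 - 6t - 2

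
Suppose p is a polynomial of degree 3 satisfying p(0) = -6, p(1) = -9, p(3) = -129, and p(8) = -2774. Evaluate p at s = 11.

Using the Lagrange interpolation formula with nodes 0, 1, 3, 8:
  L_0(s) = (s - 1)(s - 3)(s - 8) / -24
  L_1(s) = s(s - 3)(s - 8) / 14
  L_2(s) = s(s - 1)(s - 8) / -30
  L_3(s) = s(s - 1)(s - 3) / 280
Then p(s) = -6·L_0(s) - 9·L_1(s) - 129·L_2(s) - 2774·L_3(s).
Expanding and collecting terms gives p(s) = -6s³ + 5s² - 2s - 6.
Evaluating at s = 11: p(11) = -7409.

-7409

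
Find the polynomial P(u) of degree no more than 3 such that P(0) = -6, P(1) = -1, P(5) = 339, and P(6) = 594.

Write P(u) = au^3 + bu^2 + cu + d. Substituting each data point gives a linear system:
  d = -6
  a + b + c + d = -1
  125a + 25b + 5c + d = 339
  216a + 36b + 6c + d = 594
Solving the system yields a = 3, b = -2, c = 4, d = -6.
So P(u) = 3u³ - 2u² + 4u - 6.
Check: P(1) = -1. ✓

P(u) = 3u^3 - 2u^2 + 4u - 6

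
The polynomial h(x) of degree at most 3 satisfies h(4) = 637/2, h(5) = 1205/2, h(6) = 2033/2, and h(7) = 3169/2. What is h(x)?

h(x) = 4x^3 + 5x^2 - 5x + 5/2

Using the Lagrange interpolation formula with nodes 4, 5, 6, 7:
  L_0(x) = (x - 5)(x - 6)(x - 7) / -6
  L_1(x) = (x - 4)(x - 6)(x - 7) / 2
  L_2(x) = (x - 4)(x - 5)(x - 7) / -2
  L_3(x) = (x - 4)(x - 5)(x - 6) / 6
Then h(x) = 637/2·L_0(x) + 1205/2·L_1(x) + 2033/2·L_2(x) + 3169/2·L_3(x).
Expanding and collecting terms gives h(x) = 4x³ + 5x² - 5x + 5/2.
Check: h(6) = 2033/2. ✓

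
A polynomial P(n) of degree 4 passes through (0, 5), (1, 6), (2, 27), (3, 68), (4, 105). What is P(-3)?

Write P(n) = an^4 + bn^3 + cn^2 + dn + e. Substituting each data point gives a linear system:
  e = 5
  a + b + c + d + e = 6
  16a + 8b + 4c + 2d + e = 27
  81a + 27b + 9c + 3d + e = 68
  256a + 64b + 16c + 4d + e = 105
Solving the system yields a = -1, b = 6, c = -1, d = -3, e = 5.
So P(n) = -n^4 + 6n^3 - n^2 - 3n + 5.
Then P(-3) = -238.

-238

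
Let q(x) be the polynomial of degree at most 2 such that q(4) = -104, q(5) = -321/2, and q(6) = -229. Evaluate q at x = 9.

-1013/2

Forward differences of the values at x = 4, 5, 6:
  q  : -104  -321/2  -229
  Δ  : -113/2  -137/2
  Δ^2: -12
The second differences are constant, confirming degree 2.
Interpolating (Newton forward form) and evaluating at x = 9 gives q(9) = -1013/2.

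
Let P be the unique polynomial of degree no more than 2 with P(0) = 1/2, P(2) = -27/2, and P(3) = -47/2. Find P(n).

P(n) = -n^2 - 5n + 1/2

Write P(n) = an^2 + bn + c. Substituting each data point gives a linear system:
  c = 1/2
  4a + 2b + c = -27/2
  9a + 3b + c = -47/2
Solving the system yields a = -1, b = -5, c = 1/2.
So P(n) = -n^2 - 5n + 1/2.
Check: P(3) = -47/2. ✓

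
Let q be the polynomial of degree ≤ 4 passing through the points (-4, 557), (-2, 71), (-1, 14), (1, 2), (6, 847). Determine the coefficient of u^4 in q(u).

Write q(u) = au^4 + bu^3 + cu^2 + du + e. Substituting each data point gives a linear system:
  256a - 64b + 16c - 4d + e = 557
  16a - 8b + 4c - 2d + e = 71
  a - b + c - d + e = 14
  a + b + c + d + e = 2
  1296a + 216b + 36c + 6d + e = 847
Solving the system yields a = 1, b = -3, c = 6, d = -3, e = 1.
So q(u) = u^4 - 3u^3 + 6u^2 - 3u + 1.
The leading coefficient is 1.

1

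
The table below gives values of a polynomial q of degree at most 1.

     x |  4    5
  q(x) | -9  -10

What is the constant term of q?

-5

Write q(x) = ax + b. Substituting each data point gives a linear system:
  4a + b = -9
  5a + b = -10
Solving the system yields a = -1, b = -5.
So q(x) = -x - 5.
The constant term is -5.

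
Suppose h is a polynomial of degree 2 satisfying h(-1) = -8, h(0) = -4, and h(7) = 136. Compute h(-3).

Using the Lagrange interpolation formula with nodes -1, 0, 7:
  L_0(t) = t(t - 7) / 8
  L_1(t) = (t + 1)(t - 7) / -7
  L_2(t) = (t + 1)t / 56
Then h(t) = -8·L_0(t) - 4·L_1(t) + 136·L_2(t).
Expanding and collecting terms gives h(t) = 2t² + 6t - 4.
Evaluating at t = -3: h(-3) = -4.

-4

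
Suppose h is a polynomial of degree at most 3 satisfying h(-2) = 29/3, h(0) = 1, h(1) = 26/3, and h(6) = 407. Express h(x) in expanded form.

h(x) = x^3 + 5x^2 + (5/3)x + 1

Write h(x) = ax^3 + bx^2 + cx + d. Substituting each data point gives a linear system:
  -8a + 4b - 2c + d = 29/3
  d = 1
  a + b + c + d = 26/3
  216a + 36b + 6c + d = 407
Solving the system yields a = 1, b = 5, c = 5/3, d = 1.
So h(x) = x^3 + 5x^2 + (5/3)x + 1.
Check: h(1) = 26/3. ✓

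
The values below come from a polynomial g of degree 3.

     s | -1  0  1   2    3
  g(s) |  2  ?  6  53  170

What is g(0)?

-1

On equispaced nodes a degree-3 polynomial has vanishing fourth forward difference, so
  g(-1) - 4·g(0) + 6·g(1) - 4·g(2) + g(3) = 0.
Substituting the known values and solving for g(0):
  -4·g(0) = 4
  g(0) = -1.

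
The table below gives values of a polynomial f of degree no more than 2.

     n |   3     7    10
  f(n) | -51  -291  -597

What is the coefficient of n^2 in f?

Write f(n) = an^2 + bn + c. Substituting each data point gives a linear system:
  9a + 3b + c = -51
  49a + 7b + c = -291
  100a + 10b + c = -597
Solving the system yields a = -6, b = 0, c = 3.
So f(n) = -6n² + 3.
The leading coefficient is -6.

-6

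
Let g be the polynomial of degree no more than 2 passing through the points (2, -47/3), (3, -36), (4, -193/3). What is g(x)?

g(x) = -4x^2 - (1/3)x + 1

Write g(x) = ax^2 + bx + c. Substituting each data point gives a linear system:
  4a + 2b + c = -47/3
  9a + 3b + c = -36
  16a + 4b + c = -193/3
Solving the system yields a = -4, b = -1/3, c = 1.
So g(x) = -4x² - (1/3)x + 1.
Check: g(4) = -193/3. ✓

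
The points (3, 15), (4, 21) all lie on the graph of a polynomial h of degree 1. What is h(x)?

Using the Lagrange interpolation formula with nodes 3, 4:
  L_0(x) = (x - 4) / -1
  L_1(x) = (x - 3) / 1
Then h(x) = 15·L_0(x) + 21·L_1(x).
Expanding and collecting terms gives h(x) = 6x - 3.
Check: h(3) = 15. ✓

h(x) = 6x - 3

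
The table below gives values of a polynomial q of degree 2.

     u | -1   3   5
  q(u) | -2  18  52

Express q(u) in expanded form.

q(u) = 2u^2 + u - 3

Using the Lagrange interpolation formula with nodes -1, 3, 5:
  L_0(u) = (u - 3)(u - 5) / 24
  L_1(u) = (u + 1)(u - 5) / -8
  L_2(u) = (u + 1)(u - 3) / 12
Then q(u) = -2·L_0(u) + 18·L_1(u) + 52·L_2(u).
Expanding and collecting terms gives q(u) = 2u^2 + u - 3.
Check: q(-1) = -2. ✓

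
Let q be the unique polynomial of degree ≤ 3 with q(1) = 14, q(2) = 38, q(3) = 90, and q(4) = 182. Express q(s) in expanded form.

Using the Lagrange interpolation formula with nodes 1, 2, 3, 4:
  L_0(s) = (s - 2)(s - 3)(s - 4) / -6
  L_1(s) = (s - 1)(s - 3)(s - 4) / 2
  L_2(s) = (s - 1)(s - 2)(s - 4) / -2
  L_3(s) = (s - 1)(s - 2)(s - 3) / 6
Then q(s) = 14·L_0(s) + 38·L_1(s) + 90·L_2(s) + 182·L_3(s).
Expanding and collecting terms gives q(s) = 2s^3 + 2s^2 + 4s + 6.
Check: q(2) = 38. ✓

q(s) = 2s^3 + 2s^2 + 4s + 6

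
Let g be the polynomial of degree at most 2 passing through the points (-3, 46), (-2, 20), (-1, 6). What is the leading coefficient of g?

6

Write g(u) = au^2 + bu + c. Substituting each data point gives a linear system:
  9a - 3b + c = 46
  4a - 2b + c = 20
  a - b + c = 6
Solving the system yields a = 6, b = 4, c = 4.
So g(u) = 6u² + 4u + 4.
The leading coefficient is 6.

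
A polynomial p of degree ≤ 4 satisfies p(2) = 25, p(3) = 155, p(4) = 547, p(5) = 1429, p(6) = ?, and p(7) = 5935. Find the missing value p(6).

On equispaced nodes a degree-4 polynomial has vanishing fifth forward difference, so
  - p(2) + 5·p(3) - 10·p(4) + 10·p(5) - 5·p(6) + p(7) = 0.
Substituting the known values and solving for p(6):
  -5·p(6) = -15505
  p(6) = 3101.

3101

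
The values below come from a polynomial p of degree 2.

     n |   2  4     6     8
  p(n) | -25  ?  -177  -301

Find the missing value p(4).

-85

On equispaced nodes a degree-2 polynomial has vanishing third forward difference, so
  - p(2) + 3·p(4) - 3·p(6) + p(8) = 0.
Substituting the known values and solving for p(4):
  3·p(4) = -255
  p(4) = -85.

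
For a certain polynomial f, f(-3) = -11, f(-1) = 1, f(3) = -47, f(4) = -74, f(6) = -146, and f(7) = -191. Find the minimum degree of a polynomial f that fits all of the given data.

Divided differences on the nodes -3, -1, 3, 4, 6, 7:
  order 0: -11  1  -47  -74  -146  -191
  order 1: 6  -12  -27  -36  -45
  order 2: -3  -3  -3  -3
  order 3: 0  0  0
  order 4: 0  0
  order 5: 0
The order-2 divided differences are all -3 (nonzero) and every higher order vanishes, so the data lies on a polynomial of degree exactly 2.

2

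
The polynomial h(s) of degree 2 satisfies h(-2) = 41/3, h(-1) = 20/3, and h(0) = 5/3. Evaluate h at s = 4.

Write h(s) = as^2 + bs + c. Substituting each data point gives a linear system:
  4a - 2b + c = 41/3
  a - b + c = 20/3
  c = 5/3
Solving the system yields a = 1, b = -4, c = 5/3.
So h(s) = s² - 4s + 5/3.
Then h(4) = 5/3.

5/3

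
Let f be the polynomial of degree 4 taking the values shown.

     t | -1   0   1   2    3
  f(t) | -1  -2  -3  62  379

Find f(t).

f(t) = 5t^4 + t^3 - 5t^2 - 2t - 2

Write f(t) = at^4 + bt^3 + ct^2 + dt + e. Substituting each data point gives a linear system:
  a - b + c - d + e = -1
  e = -2
  a + b + c + d + e = -3
  16a + 8b + 4c + 2d + e = 62
  81a + 27b + 9c + 3d + e = 379
Solving the system yields a = 5, b = 1, c = -5, d = -2, e = -2.
So f(t) = 5t⁴ + t³ - 5t² - 2t - 2.
Check: f(0) = -2. ✓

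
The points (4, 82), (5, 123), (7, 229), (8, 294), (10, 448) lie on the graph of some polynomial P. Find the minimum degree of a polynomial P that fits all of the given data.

2

Divided differences on the nodes 4, 5, 7, 8, 10:
  order 0: 82  123  229  294  448
  order 1: 41  53  65  77
  order 2: 4  4  4
  order 3: 0  0
  order 4: 0
The order-2 divided differences are all 4 (nonzero) and every higher order vanishes, so the data lies on a polynomial of degree exactly 2.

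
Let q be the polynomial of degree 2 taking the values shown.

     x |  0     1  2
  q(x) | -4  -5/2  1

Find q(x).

q(x) = x^2 + (1/2)x - 4

Write q(x) = ax^2 + bx + c. Substituting each data point gives a linear system:
  c = -4
  a + b + c = -5/2
  4a + 2b + c = 1
Solving the system yields a = 1, b = 1/2, c = -4.
So q(x) = x^2 + (1/2)x - 4.
Check: q(2) = 1. ✓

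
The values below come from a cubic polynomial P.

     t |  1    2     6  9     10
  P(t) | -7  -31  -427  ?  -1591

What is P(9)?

The 4 known points determine the degree-3 polynomial uniquely.
Write P(t) = at^3 + bt^2 + ct + d. Substituting each data point gives a linear system:
  a + b + c + d = -7
  8a + 4b + 2c + d = -31
  216a + 36b + 6c + d = -427
  1000a + 100b + 10c + d = -1591
Solving the system yields a = -1, b = -6, c = 1, d = -1.
So P(t) = -t^3 - 6t^2 + t - 1.
Then P(9) = -1207.

-1207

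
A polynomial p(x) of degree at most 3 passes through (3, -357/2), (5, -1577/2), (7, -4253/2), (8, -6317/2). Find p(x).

p(x) = -6x^3 - x^2 - 3x + 3/2

Write p(x) = ax^3 + bx^2 + cx + d. Substituting each data point gives a linear system:
  27a + 9b + 3c + d = -357/2
  125a + 25b + 5c + d = -1577/2
  343a + 49b + 7c + d = -4253/2
  512a + 64b + 8c + d = -6317/2
Solving the system yields a = -6, b = -1, c = -3, d = 3/2.
So p(x) = -6x³ - x² - 3x + 3/2.
Check: p(3) = -357/2. ✓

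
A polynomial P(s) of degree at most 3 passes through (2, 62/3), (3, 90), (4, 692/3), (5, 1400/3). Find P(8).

5960/3

Using the Lagrange interpolation formula with nodes 2, 3, 4, 5:
  L_0(s) = (s - 3)(s - 4)(s - 5) / -6
  L_1(s) = (s - 2)(s - 4)(s - 5) / 2
  L_2(s) = (s - 2)(s - 3)(s - 5) / -2
  L_3(s) = (s - 2)(s - 3)(s - 4) / 6
Then P(s) = 62/3·L_0(s) + 90·L_1(s) + 692/3·L_2(s) + 1400/3·L_3(s).
Expanding and collecting terms gives P(s) = 4s^3 - (1/3)s^2 - 5s.
Evaluating at s = 8: P(8) = 5960/3.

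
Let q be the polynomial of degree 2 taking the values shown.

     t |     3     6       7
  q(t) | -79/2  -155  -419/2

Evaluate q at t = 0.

Write q(t) = at^2 + bt + c. Substituting each data point gives a linear system:
  9a + 3b + c = -79/2
  36a + 6b + c = -155
  49a + 7b + c = -419/2
Solving the system yields a = -4, b = -5/2, c = 4.
So q(t) = -4t^2 - (5/2)t + 4.
Then q(0) = 4.

4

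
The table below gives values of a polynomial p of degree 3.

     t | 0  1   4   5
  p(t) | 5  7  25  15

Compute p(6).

-13

Using the Lagrange interpolation formula with nodes 0, 1, 4, 5:
  L_0(t) = (t - 1)(t - 4)(t - 5) / -20
  L_1(t) = t(t - 4)(t - 5) / 12
  L_2(t) = t(t - 1)(t - 5) / -12
  L_3(t) = t(t - 1)(t - 4) / 20
Then p(t) = 5·L_0(t) + 7·L_1(t) + 25·L_2(t) + 15·L_3(t).
Expanding and collecting terms gives p(t) = -t³ + 6t² - 3t + 5.
Evaluating at t = 6: p(6) = -13.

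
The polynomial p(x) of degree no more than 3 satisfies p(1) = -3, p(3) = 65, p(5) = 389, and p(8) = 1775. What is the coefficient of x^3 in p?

Write p(x) = ax^3 + bx^2 + cx + d. Substituting each data point gives a linear system:
  a + b + c + d = -3
  27a + 9b + 3c + d = 65
  125a + 25b + 5c + d = 389
  512a + 64b + 8c + d = 1775
Solving the system yields a = 4, b = -4, c = -2, d = -1.
So p(x) = 4x^3 - 4x^2 - 2x - 1.
The leading coefficient is 4.

4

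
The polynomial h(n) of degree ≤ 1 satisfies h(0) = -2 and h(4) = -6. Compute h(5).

Using the Lagrange interpolation formula with nodes 0, 4:
  L_0(n) = (n - 4) / -4
  L_1(n) = n / 4
Then h(n) = -2·L_0(n) - 6·L_1(n).
Expanding and collecting terms gives h(n) = -n - 2.
Evaluating at n = 5: h(5) = -7.

-7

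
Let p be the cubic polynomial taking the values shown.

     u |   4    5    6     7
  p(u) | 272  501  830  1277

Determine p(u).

Write p(u) = au^3 + bu^2 + cu + d. Substituting each data point gives a linear system:
  64a + 16b + 4c + d = 272
  125a + 25b + 5c + d = 501
  216a + 36b + 6c + d = 830
  343a + 49b + 7c + d = 1277
Solving the system yields a = 3, b = 5, c = 1, d = -4.
So p(u) = 3u^3 + 5u^2 + u - 4.
Check: p(7) = 1277. ✓

p(u) = 3u^3 + 5u^2 + u - 4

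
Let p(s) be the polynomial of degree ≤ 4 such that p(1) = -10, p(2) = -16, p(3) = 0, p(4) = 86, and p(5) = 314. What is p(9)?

4926

Using the Lagrange interpolation formula with nodes 1, 2, 3, 4, 5:
  L_0(s) = (s - 2)(s - 3)(s - 4)(s - 5) / 24
  L_1(s) = (s - 1)(s - 3)(s - 4)(s - 5) / -6
  L_2(s) = (s - 1)(s - 2)(s - 4)(s - 5) / 4
  L_3(s) = (s - 1)(s - 2)(s - 3)(s - 5) / -6
  L_4(s) = (s - 1)(s - 2)(s - 3)(s - 4) / 24
Then p(s) = -10·L_0(s) - 16·L_1(s) + 0·L_2(s) + 86·L_3(s) + 314·L_4(s).
Expanding and collecting terms gives p(s) = s^4 - 2s^3 - 2s^2 - s - 6.
Evaluating at s = 9: p(9) = 4926.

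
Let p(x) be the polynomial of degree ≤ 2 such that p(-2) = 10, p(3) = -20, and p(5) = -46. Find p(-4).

8

Using the Lagrange interpolation formula with nodes -2, 3, 5:
  L_0(x) = (x - 3)(x - 5) / 35
  L_1(x) = (x + 2)(x - 5) / -10
  L_2(x) = (x + 2)(x - 3) / 14
Then p(x) = 10·L_0(x) - 20·L_1(x) - 46·L_2(x).
Expanding and collecting terms gives p(x) = -x² - 5x + 4.
Evaluating at x = -4: p(-4) = 8.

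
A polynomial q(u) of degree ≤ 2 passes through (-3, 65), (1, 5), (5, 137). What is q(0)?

2

Using the Lagrange interpolation formula with nodes -3, 1, 5:
  L_0(u) = (u - 1)(u - 5) / 32
  L_1(u) = (u + 3)(u - 5) / -16
  L_2(u) = (u + 3)(u - 1) / 32
Then q(u) = 65·L_0(u) + 5·L_1(u) + 137·L_2(u).
Expanding and collecting terms gives q(u) = 6u^2 - 3u + 2.
Evaluating at u = 0: q(0) = 2.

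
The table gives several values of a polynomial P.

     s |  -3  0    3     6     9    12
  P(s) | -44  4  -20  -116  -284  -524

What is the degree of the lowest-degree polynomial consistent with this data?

2

Forward differences of the values at s = -3, 0, 3, 6, 9, 12:
  P  : -44  4  -20  -116  -284  -524
  Δ  : 48  -24  -96  -168  -240
  Δ^2: -72  -72  -72  -72
  Δ^3: 0  0  0
  Δ^4: 0  0
  Δ^5: 0
The second differences are constant (-72) and nonzero, while all higher differences vanish, so the minimal degree is 2.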